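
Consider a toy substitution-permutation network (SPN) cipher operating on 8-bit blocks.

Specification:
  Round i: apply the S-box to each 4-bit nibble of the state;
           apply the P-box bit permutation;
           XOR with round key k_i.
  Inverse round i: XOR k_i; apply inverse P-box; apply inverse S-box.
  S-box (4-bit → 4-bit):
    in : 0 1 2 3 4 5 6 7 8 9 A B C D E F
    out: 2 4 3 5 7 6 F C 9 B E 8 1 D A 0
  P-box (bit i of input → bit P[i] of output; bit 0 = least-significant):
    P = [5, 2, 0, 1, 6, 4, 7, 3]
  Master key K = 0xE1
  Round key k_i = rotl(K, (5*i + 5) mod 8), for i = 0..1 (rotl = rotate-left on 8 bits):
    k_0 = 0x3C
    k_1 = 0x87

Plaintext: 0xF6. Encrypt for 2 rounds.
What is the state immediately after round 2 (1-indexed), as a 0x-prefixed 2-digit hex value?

0x05

s_0 = plaintext = 0xF6
s_1 = Round(s_0, k_0) = 0x1B
s_2 = Round(s_1, k_1) = 0x05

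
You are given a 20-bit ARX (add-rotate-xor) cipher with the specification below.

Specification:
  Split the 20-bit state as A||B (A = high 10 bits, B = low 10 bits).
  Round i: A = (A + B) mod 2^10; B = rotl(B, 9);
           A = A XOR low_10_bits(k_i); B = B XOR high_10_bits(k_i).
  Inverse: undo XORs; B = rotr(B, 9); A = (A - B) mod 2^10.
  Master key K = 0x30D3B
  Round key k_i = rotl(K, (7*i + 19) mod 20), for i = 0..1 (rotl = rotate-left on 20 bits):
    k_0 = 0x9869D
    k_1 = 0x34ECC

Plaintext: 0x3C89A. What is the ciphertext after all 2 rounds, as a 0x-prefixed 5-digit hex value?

0xFC5C5

s_0 = plaintext = 0x3C89A
s_1 = Round(s_0, k_0) = 0xC462C
s_2 = Round(s_1, k_1) = 0xFC5C5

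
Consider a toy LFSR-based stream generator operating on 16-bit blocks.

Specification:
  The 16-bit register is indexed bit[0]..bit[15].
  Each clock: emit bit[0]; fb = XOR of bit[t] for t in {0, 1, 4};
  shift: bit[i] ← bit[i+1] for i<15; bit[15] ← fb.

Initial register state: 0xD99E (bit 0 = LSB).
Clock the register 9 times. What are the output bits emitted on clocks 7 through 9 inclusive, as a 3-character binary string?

reg_0 = 0xD99E
clock 1: out=0, reg = 0x6CCF
clock 2: out=1, reg = 0x3667
clock 3: out=1, reg = 0x1B33
clock 4: out=1, reg = 0x8D99
clock 5: out=1, reg = 0x46CC
clock 6: out=0, reg = 0x2366
clock 7: out=0, reg = 0x91B3
clock 8: out=1, reg = 0xC8D9
clock 9: out=1, reg = 0x646C

011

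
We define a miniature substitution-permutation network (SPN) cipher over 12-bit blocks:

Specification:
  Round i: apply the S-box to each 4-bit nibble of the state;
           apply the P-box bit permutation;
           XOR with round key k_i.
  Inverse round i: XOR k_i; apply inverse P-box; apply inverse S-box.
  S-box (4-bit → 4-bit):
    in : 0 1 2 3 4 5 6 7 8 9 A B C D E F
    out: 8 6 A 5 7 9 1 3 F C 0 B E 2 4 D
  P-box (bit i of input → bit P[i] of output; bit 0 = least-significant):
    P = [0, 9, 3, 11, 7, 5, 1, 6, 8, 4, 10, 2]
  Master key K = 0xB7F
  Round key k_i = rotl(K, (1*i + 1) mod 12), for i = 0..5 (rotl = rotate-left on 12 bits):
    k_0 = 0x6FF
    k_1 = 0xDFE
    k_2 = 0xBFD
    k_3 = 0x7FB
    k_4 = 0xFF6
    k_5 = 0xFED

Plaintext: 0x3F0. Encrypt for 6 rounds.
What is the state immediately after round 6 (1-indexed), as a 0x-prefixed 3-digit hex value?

s_0 = plaintext = 0x3F0
s_1 = Round(s_0, k_0) = 0xB3D
s_2 = Round(s_1, k_1) = 0xE68
s_3 = Round(s_2, k_2) = 0x574
s_4 = Round(s_3, k_3) = 0x456
s_5 = Round(s_4, k_4) = 0xA27
s_6 = Round(s_5, k_5) = 0xD8C

0xD8C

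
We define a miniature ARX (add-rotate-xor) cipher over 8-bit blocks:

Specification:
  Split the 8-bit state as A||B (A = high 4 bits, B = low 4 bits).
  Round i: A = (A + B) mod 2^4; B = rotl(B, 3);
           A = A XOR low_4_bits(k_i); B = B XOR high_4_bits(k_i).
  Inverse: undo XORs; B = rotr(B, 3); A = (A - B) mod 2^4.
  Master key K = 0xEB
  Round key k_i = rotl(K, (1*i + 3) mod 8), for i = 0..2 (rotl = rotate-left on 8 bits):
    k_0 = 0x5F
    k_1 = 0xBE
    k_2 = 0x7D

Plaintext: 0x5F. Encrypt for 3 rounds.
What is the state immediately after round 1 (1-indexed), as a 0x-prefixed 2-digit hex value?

s_0 = plaintext = 0x5F
s_1 = Round(s_0, k_0) = 0xBA
s_2 = Round(s_1, k_1) = 0xBE
s_3 = Round(s_2, k_2) = 0x40

0xBA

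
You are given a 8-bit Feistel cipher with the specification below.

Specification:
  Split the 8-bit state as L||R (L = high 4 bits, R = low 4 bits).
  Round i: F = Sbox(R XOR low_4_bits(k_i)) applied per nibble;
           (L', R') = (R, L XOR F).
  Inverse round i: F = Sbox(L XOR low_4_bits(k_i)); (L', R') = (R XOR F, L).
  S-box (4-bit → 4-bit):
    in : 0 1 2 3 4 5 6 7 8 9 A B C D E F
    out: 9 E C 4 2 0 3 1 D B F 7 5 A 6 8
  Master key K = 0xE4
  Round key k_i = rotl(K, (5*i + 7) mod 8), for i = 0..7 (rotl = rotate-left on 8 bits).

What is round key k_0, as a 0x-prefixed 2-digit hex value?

K = 0xE4
k_0 = rotl(K, (5*0+7) mod 8) = rotl(K, 7) = 0x72

0x72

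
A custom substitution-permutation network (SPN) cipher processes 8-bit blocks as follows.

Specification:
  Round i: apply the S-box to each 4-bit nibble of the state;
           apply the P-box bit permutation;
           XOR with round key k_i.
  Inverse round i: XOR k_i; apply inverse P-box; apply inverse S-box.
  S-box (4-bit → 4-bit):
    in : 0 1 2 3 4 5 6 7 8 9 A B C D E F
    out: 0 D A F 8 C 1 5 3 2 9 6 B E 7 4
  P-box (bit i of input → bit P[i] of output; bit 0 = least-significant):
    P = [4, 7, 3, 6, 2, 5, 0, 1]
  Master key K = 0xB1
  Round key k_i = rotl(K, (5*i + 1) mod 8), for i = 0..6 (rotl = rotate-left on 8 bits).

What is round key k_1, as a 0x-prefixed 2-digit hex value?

K = 0xB1
k_0 = rotl(K, (5*0+1) mod 8) = rotl(K, 1) = 0x63
k_1 = rotl(K, (5*1+1) mod 8) = rotl(K, 6) = 0x6C

0x6C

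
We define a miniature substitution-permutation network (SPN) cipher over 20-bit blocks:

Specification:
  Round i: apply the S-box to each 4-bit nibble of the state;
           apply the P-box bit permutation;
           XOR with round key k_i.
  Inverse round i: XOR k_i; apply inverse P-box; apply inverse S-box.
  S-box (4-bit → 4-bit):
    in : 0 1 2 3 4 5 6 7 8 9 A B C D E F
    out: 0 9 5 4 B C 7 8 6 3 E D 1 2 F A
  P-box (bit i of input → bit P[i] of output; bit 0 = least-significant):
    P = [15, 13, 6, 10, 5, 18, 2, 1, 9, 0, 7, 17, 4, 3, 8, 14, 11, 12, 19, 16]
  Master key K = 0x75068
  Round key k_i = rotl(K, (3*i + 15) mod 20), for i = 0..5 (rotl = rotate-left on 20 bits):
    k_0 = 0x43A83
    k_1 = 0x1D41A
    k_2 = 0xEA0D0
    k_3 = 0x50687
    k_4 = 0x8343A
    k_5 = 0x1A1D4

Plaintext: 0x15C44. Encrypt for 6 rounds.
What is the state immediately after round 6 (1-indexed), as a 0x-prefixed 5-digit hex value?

s_0 = plaintext = 0x15C44
s_1 = Round(s_0, k_0) = 0x1D5A1
s_2 = Round(s_1, k_1) = 0x65894
s_3 = Round(s_2, k_2) = 0x25D71
s_4 = Round(s_3, k_3) = 0xDCB84
s_5 = Round(s_4, k_4) = 0xE82AE
s_6 = Round(s_5, k_5) = 0xC1E1A

0xC1E1A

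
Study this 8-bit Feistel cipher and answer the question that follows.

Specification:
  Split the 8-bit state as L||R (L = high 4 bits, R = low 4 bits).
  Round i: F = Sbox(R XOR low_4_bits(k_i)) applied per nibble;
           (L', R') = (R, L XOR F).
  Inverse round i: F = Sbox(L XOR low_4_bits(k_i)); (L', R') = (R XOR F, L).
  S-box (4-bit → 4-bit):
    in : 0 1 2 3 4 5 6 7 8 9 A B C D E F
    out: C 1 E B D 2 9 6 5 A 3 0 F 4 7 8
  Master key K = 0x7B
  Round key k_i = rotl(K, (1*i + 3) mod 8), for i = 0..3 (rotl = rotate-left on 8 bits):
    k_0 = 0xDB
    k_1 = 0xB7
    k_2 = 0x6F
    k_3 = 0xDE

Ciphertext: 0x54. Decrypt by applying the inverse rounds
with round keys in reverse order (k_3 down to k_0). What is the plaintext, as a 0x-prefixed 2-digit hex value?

s_0 = ciphertext = 0x54
s_1 = InvRound(s_0, k_3) = 0x45
s_2 = InvRound(s_1, k_2) = 0x54
s_3 = InvRound(s_2, k_1) = 0xA5
s_4 = InvRound(s_3, k_0) = 0x4A

0x4A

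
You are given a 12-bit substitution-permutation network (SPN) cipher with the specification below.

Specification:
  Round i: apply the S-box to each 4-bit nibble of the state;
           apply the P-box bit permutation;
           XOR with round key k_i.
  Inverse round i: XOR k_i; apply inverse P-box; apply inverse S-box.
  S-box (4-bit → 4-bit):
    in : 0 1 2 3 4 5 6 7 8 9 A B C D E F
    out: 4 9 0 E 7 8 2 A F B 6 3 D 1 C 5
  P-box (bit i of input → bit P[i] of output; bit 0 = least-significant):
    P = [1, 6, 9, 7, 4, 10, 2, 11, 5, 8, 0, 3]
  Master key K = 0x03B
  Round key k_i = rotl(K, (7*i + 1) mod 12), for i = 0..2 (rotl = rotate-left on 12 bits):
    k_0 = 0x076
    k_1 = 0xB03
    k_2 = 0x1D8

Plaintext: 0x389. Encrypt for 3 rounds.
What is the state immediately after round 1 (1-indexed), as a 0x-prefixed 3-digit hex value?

0xDA9

s_0 = plaintext = 0x389
s_1 = Round(s_0, k_0) = 0xDA9
s_2 = Round(s_1, k_1) = 0xFE5
s_3 = Round(s_2, k_2) = 0x97D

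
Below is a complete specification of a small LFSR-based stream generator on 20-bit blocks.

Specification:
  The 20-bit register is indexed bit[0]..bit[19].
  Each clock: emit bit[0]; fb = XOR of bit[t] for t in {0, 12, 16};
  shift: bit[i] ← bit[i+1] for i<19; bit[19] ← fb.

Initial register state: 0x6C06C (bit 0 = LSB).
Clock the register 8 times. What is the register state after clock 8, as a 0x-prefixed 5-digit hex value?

reg_0 = 0x6C06C
clock 1: out=0, reg = 0x36036
clock 2: out=0, reg = 0x9B01B
clock 3: out=1, reg = 0xCD80D
clock 4: out=1, reg = 0x66C06
clock 5: out=0, reg = 0x33603
clock 6: out=1, reg = 0x99B01
clock 7: out=1, reg = 0xCCD80
clock 8: out=0, reg = 0x666C0

0x666C0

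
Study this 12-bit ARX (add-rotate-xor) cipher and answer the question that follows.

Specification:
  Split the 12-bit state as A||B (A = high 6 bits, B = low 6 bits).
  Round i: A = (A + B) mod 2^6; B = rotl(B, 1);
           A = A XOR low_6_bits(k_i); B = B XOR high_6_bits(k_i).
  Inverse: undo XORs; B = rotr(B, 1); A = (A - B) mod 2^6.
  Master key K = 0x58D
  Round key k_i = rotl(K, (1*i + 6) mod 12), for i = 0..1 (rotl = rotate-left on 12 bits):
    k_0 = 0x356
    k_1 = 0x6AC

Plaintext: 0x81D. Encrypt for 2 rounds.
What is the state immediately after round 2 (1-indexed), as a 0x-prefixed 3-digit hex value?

0x3B5

s_0 = plaintext = 0x81D
s_1 = Round(s_0, k_0) = 0xAF7
s_2 = Round(s_1, k_1) = 0x3B5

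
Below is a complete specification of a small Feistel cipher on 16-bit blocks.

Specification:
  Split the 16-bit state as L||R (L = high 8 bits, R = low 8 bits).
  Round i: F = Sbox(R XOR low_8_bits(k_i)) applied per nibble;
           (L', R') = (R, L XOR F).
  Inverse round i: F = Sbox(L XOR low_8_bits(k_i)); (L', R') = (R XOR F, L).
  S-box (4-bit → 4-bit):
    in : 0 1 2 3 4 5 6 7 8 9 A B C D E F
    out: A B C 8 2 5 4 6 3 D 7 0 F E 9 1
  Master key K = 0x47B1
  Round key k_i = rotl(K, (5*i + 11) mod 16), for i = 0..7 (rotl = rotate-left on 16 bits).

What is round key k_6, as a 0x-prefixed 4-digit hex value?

0x628F

K = 0x47B1
k_0 = rotl(K, (5*0+11) mod 16) = rotl(K, 11) = 0x8A3D
k_1 = rotl(K, (5*1+11) mod 16) = rotl(K, 0) = 0x47B1
k_2 = rotl(K, (5*2+11) mod 16) = rotl(K, 5) = 0xF628
k_3 = rotl(K, (5*3+11) mod 16) = rotl(K, 10) = 0xC51E
k_4 = rotl(K, (5*4+11) mod 16) = rotl(K, 15) = 0xA3D8
k_5 = rotl(K, (5*5+11) mod 16) = rotl(K, 4) = 0x7B14
k_6 = rotl(K, (5*6+11) mod 16) = rotl(K, 9) = 0x628F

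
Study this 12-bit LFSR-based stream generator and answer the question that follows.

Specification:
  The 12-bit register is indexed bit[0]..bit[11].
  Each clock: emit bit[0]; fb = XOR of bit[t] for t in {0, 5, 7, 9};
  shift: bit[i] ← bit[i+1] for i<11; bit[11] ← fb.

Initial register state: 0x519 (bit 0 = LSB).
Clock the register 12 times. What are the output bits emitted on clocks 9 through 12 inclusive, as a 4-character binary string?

1010

reg_0 = 0x519
clock 1: out=1, reg = 0xA8C
clock 2: out=0, reg = 0x546
clock 3: out=0, reg = 0x2A3
clock 4: out=1, reg = 0x151
clock 5: out=1, reg = 0x8A8
clock 6: out=0, reg = 0x454
clock 7: out=0, reg = 0x22A
clock 8: out=0, reg = 0x115
clock 9: out=1, reg = 0x88A
clock 10: out=0, reg = 0xC45
clock 11: out=1, reg = 0xE22
clock 12: out=0, reg = 0x711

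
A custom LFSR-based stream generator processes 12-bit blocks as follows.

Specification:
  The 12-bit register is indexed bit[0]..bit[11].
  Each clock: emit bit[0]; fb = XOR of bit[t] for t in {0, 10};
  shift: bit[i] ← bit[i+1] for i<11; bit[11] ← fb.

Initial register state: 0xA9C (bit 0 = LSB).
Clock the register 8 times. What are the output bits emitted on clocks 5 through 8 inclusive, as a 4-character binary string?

1001

reg_0 = 0xA9C
clock 1: out=0, reg = 0x54E
clock 2: out=0, reg = 0xAA7
clock 3: out=1, reg = 0xD53
clock 4: out=1, reg = 0x6A9
clock 5: out=1, reg = 0x354
clock 6: out=0, reg = 0x1AA
clock 7: out=0, reg = 0x0D5
clock 8: out=1, reg = 0x86A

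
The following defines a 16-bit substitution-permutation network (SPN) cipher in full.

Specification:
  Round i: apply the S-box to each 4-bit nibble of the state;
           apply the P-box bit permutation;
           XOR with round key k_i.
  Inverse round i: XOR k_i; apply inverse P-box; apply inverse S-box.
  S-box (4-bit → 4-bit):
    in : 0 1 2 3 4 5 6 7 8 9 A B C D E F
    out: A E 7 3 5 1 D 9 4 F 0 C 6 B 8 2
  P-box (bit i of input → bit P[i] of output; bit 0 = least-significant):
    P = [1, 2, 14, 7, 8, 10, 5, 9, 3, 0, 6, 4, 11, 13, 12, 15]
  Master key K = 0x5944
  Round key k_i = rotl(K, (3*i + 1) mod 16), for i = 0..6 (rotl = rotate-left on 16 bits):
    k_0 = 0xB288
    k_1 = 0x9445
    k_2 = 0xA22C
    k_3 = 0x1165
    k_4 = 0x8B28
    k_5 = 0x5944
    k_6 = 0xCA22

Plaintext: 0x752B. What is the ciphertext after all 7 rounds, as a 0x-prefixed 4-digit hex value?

0x5BD9

s_0 = plaintext = 0x752B
s_1 = Round(s_0, k_0) = 0x7F20
s_2 = Round(s_1, k_1) = 0x19E0
s_3 = Round(s_2, k_2) = 0x10F1
s_4 = Round(s_3, k_3) = 0xE5F0
s_5 = Round(s_4, k_4) = 0x0FA4
s_6 = Round(s_5, k_5) = 0xB947
s_7 = Round(s_6, k_6) = 0x5BD9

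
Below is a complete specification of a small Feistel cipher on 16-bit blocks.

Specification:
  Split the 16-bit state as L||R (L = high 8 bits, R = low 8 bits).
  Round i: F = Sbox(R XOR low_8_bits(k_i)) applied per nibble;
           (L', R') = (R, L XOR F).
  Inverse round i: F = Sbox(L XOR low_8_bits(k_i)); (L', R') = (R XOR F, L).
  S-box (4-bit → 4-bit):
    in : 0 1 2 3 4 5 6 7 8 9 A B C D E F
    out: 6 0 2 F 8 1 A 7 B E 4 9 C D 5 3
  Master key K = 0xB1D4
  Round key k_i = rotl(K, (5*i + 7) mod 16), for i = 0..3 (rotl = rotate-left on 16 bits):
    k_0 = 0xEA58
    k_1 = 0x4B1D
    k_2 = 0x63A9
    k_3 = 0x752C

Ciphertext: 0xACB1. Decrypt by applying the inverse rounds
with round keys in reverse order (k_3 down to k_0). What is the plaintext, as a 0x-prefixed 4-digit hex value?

s_0 = ciphertext = 0xACB1
s_1 = InvRound(s_0, k_3) = 0x07AC
s_2 = InvRound(s_1, k_2) = 0xE907
s_3 = InvRound(s_2, k_1) = 0x3FE9
s_4 = InvRound(s_3, k_0) = 0x4E3F

0x4E3F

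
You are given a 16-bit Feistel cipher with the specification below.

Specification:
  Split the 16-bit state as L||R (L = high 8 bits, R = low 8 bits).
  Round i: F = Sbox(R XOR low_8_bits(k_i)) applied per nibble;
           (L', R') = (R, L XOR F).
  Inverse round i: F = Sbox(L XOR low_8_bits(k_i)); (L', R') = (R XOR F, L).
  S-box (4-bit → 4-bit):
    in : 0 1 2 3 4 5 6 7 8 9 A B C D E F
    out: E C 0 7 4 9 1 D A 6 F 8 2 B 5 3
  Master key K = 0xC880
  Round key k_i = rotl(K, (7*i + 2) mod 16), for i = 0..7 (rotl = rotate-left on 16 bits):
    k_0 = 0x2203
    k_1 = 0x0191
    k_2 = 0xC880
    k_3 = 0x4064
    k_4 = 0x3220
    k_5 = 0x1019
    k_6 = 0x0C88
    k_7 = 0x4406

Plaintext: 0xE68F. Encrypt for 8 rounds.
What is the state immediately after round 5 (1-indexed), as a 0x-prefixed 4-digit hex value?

0xCA9A

s_0 = plaintext = 0xE68F
s_1 = Round(s_0, k_0) = 0x8F44
s_2 = Round(s_1, k_1) = 0x4436
s_3 = Round(s_2, k_2) = 0x36C5
s_4 = Round(s_3, k_3) = 0xC5CA
s_5 = Round(s_4, k_4) = 0xCA9A
s_6 = Round(s_5, k_5) = 0x9A6D
s_7 = Round(s_6, k_6) = 0x6DC3
s_8 = Round(s_7, k_7) = 0xC344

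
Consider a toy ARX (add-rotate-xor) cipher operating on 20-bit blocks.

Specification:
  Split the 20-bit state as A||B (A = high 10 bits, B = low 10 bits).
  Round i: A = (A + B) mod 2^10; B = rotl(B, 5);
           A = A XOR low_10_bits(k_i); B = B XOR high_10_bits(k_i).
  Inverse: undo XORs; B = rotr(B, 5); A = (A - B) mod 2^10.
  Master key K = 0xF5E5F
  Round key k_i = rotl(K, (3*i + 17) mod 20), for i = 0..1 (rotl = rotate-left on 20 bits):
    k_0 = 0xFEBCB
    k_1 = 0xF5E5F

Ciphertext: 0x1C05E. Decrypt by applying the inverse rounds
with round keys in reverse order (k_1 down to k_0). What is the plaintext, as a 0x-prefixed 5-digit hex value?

0x988D6

s_0 = ciphertext = 0x1C05E
s_1 = InvRound(s_0, k_1) = 0x3CD3C
s_2 = InvRound(s_1, k_0) = 0x988D6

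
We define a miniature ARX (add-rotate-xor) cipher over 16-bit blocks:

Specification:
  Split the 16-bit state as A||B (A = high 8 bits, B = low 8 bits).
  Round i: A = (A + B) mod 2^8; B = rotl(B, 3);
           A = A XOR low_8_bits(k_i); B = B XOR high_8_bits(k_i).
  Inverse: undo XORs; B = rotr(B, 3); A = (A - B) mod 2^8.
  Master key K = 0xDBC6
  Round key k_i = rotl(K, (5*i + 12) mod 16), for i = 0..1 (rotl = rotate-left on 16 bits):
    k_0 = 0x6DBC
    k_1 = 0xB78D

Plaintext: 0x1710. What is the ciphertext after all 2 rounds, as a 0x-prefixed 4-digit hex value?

s_0 = plaintext = 0x1710
s_1 = Round(s_0, k_0) = 0x9BED
s_2 = Round(s_1, k_1) = 0x05D8

0x05D8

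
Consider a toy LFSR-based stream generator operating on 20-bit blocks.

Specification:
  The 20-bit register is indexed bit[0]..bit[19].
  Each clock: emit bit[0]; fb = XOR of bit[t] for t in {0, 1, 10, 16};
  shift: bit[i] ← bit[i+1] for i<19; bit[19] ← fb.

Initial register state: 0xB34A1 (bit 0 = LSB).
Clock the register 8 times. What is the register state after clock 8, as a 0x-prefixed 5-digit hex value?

0x47B34

reg_0 = 0xB34A1
clock 1: out=1, reg = 0xD9A50
clock 2: out=0, reg = 0xECD28
clock 3: out=0, reg = 0xF6694
clock 4: out=0, reg = 0x7B34A
clock 5: out=0, reg = 0x3D9A5
clock 6: out=1, reg = 0x1ECD2
clock 7: out=0, reg = 0x8F669
clock 8: out=1, reg = 0x47B34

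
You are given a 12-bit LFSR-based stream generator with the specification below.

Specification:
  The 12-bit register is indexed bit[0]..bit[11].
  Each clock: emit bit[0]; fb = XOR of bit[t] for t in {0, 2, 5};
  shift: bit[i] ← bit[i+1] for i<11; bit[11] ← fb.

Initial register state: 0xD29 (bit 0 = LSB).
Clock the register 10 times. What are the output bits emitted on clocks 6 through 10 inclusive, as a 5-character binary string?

reg_0 = 0xD29
clock 1: out=1, reg = 0x694
clock 2: out=0, reg = 0xB4A
clock 3: out=0, reg = 0x5A5
clock 4: out=1, reg = 0xAD2
clock 5: out=0, reg = 0x569
clock 6: out=1, reg = 0x2B4
clock 7: out=0, reg = 0x15A
clock 8: out=0, reg = 0x0AD
clock 9: out=1, reg = 0x856
clock 10: out=0, reg = 0xC2B

10010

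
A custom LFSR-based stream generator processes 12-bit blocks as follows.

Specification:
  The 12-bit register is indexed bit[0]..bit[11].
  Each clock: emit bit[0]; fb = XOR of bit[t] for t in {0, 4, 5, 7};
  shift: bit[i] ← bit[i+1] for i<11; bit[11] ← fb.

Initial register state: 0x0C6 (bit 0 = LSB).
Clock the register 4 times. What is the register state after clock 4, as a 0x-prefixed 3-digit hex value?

0xD0C

reg_0 = 0x0C6
clock 1: out=0, reg = 0x863
clock 2: out=1, reg = 0x431
clock 3: out=1, reg = 0xA18
clock 4: out=0, reg = 0xD0C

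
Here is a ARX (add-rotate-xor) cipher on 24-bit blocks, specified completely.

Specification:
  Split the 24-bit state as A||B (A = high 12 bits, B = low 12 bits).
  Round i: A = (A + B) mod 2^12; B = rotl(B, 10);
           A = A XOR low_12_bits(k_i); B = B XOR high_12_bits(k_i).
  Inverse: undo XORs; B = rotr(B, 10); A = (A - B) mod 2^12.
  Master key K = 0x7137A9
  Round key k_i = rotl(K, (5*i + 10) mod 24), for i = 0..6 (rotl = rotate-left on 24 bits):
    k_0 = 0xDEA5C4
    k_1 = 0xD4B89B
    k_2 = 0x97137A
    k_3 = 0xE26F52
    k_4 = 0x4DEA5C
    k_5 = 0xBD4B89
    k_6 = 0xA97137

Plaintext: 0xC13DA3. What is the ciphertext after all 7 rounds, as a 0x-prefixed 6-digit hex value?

s_0 = plaintext = 0xC13DA3
s_1 = Round(s_0, k_0) = 0xC72282
s_2 = Round(s_1, k_1) = 0x66F5EB
s_3 = Round(s_2, k_2) = 0xF2040B
s_4 = Round(s_3, k_3) = 0xC79324
s_5 = Round(s_4, k_4) = 0x5C1417
s_6 = Round(s_5, k_5) = 0x2516D1
s_7 = Round(s_6, k_6) = 0x815F23

0x815F23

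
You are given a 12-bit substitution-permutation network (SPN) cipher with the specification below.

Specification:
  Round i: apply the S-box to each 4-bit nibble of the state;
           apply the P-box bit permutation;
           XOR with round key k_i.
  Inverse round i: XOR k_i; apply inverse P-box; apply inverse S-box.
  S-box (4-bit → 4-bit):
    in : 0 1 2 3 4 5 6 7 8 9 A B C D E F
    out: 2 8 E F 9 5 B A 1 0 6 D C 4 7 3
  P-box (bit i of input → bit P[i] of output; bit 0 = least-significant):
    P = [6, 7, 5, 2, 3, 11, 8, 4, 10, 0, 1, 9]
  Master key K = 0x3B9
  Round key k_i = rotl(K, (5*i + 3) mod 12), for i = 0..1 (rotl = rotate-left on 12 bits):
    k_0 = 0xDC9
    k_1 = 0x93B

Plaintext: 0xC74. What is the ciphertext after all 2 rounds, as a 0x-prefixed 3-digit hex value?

s_0 = plaintext = 0xC74
s_1 = Round(s_0, k_0) = 0x79F
s_2 = Round(s_1, k_1) = 0xBFA

0xBFA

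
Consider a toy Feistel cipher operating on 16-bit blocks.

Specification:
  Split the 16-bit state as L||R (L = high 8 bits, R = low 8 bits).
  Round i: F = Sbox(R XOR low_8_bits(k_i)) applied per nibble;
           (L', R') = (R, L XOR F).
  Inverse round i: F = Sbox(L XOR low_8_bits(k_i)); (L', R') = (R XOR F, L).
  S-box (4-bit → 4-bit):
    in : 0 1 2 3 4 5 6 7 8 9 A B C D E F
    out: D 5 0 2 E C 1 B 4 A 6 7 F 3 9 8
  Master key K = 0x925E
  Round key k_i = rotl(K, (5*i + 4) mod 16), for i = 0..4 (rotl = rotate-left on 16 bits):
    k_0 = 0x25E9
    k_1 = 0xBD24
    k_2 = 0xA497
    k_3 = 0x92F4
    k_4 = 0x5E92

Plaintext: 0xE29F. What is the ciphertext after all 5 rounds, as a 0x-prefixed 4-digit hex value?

s_0 = plaintext = 0xE29F
s_1 = Round(s_0, k_0) = 0x9F53
s_2 = Round(s_1, k_1) = 0x5324
s_3 = Round(s_2, k_2) = 0x2421
s_4 = Round(s_3, k_3) = 0x2118
s_5 = Round(s_4, k_4) = 0x1867

0x1867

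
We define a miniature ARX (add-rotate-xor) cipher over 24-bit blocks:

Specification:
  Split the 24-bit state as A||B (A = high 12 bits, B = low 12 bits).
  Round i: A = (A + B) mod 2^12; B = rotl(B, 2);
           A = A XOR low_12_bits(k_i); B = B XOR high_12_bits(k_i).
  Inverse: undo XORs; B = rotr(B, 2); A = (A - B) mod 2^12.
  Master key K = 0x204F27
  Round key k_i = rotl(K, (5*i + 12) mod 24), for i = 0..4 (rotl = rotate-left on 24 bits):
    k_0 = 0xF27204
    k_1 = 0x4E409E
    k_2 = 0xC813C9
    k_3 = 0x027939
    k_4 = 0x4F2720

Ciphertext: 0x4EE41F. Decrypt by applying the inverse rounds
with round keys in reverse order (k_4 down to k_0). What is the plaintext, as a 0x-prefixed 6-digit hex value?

0x781A31

s_0 = ciphertext = 0x4EE41F
s_1 = InvRound(s_0, k_4) = 0xF9343B
s_2 = InvRound(s_1, k_3) = 0x5A3107
s_3 = InvRound(s_2, k_2) = 0xB09B61
s_4 = InvRound(s_3, k_1) = 0x3B67E1
s_5 = InvRound(s_4, k_0) = 0x781A31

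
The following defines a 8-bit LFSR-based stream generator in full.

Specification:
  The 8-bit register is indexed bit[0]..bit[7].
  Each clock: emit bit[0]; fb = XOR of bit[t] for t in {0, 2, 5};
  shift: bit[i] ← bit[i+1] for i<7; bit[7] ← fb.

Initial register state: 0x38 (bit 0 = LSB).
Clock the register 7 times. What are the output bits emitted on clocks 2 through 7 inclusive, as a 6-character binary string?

reg_0 = 0x38
clock 1: out=0, reg = 0x9C
clock 2: out=0, reg = 0xCE
clock 3: out=0, reg = 0xE7
clock 4: out=1, reg = 0xF3
clock 5: out=1, reg = 0x79
clock 6: out=1, reg = 0x3C
clock 7: out=0, reg = 0x1E

001110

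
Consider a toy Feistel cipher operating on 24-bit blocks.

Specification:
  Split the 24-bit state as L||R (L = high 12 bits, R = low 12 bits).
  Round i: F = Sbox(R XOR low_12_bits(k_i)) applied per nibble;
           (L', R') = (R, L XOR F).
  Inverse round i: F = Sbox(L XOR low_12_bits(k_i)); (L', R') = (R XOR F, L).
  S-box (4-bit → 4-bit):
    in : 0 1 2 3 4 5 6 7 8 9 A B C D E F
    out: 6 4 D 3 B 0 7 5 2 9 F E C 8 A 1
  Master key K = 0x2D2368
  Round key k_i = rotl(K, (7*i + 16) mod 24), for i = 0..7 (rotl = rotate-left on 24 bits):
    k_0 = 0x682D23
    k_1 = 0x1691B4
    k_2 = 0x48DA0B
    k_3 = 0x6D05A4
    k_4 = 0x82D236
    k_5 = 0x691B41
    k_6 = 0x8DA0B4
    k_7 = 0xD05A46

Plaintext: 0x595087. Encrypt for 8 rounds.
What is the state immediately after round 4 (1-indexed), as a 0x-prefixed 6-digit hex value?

s_0 = plaintext = 0x595087
s_1 = Round(s_0, k_0) = 0x087D6E
s_2 = Round(s_1, k_1) = 0xD6EC08
s_3 = Round(s_2, k_2) = 0xC08A0D
s_4 = Round(s_3, k_3) = 0xA0DDF1
s_5 = Round(s_4, k_4) = 0xDF1BC8
s_6 = Round(s_5, k_5) = 0xBC8BD8
s_7 = Round(s_6, k_6) = 0xBD85B4
s_8 = Round(s_7, k_7) = 0x5B4AC5

0xA0DDF1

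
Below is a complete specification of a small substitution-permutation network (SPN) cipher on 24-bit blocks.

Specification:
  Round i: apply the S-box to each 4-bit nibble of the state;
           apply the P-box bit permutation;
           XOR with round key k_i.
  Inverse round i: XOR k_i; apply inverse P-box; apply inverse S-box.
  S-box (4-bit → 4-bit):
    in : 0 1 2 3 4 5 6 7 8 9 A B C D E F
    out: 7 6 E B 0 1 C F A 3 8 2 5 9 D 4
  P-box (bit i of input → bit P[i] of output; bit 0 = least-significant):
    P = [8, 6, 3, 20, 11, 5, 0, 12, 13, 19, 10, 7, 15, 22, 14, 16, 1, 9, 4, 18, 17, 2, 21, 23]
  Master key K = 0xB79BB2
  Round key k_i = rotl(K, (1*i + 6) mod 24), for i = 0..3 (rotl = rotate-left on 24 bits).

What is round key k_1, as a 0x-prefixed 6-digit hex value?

0xCDD95B

K = 0xB79BB2
k_0 = rotl(K, (1*0+6) mod 24) = rotl(K, 6) = 0xE6ECAD
k_1 = rotl(K, (1*1+6) mod 24) = rotl(K, 7) = 0xCDD95B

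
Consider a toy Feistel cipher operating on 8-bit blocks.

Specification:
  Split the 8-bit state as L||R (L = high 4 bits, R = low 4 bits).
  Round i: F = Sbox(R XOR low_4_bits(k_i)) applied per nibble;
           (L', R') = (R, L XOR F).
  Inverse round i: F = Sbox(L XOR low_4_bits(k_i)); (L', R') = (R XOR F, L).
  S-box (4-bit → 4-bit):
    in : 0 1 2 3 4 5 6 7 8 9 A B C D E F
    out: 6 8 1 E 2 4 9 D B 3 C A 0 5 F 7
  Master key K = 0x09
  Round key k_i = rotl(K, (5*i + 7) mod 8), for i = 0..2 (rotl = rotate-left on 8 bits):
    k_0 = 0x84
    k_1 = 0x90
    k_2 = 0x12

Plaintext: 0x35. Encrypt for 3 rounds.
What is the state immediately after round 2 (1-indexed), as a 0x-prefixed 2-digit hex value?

0xBF

s_0 = plaintext = 0x35
s_1 = Round(s_0, k_0) = 0x5B
s_2 = Round(s_1, k_1) = 0xBF
s_3 = Round(s_2, k_2) = 0xFE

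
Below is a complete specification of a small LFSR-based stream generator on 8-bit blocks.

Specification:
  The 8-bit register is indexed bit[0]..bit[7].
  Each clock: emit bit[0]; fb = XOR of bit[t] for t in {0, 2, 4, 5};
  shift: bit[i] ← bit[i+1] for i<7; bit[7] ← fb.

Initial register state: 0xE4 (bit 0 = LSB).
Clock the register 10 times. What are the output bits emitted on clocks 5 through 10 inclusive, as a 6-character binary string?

011100

reg_0 = 0xE4
clock 1: out=0, reg = 0x72
clock 2: out=0, reg = 0x39
clock 3: out=1, reg = 0x9C
clock 4: out=0, reg = 0x4E
clock 5: out=0, reg = 0xA7
clock 6: out=1, reg = 0xD3
clock 7: out=1, reg = 0x69
clock 8: out=1, reg = 0x34
clock 9: out=0, reg = 0x9A
clock 10: out=0, reg = 0xCD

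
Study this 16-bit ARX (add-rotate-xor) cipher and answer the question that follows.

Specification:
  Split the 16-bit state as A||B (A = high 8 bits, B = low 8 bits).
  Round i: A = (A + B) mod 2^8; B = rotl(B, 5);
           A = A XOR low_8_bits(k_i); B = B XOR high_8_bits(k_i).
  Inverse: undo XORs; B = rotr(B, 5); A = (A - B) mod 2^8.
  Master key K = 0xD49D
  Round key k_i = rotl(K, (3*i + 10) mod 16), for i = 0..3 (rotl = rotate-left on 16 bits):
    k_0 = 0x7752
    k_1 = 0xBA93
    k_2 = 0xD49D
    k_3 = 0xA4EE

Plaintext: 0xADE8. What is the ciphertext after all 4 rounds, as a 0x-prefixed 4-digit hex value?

s_0 = plaintext = 0xADE8
s_1 = Round(s_0, k_0) = 0xC76A
s_2 = Round(s_1, k_1) = 0xA2F7
s_3 = Round(s_2, k_2) = 0x042A
s_4 = Round(s_3, k_3) = 0xC0E1

0xC0E1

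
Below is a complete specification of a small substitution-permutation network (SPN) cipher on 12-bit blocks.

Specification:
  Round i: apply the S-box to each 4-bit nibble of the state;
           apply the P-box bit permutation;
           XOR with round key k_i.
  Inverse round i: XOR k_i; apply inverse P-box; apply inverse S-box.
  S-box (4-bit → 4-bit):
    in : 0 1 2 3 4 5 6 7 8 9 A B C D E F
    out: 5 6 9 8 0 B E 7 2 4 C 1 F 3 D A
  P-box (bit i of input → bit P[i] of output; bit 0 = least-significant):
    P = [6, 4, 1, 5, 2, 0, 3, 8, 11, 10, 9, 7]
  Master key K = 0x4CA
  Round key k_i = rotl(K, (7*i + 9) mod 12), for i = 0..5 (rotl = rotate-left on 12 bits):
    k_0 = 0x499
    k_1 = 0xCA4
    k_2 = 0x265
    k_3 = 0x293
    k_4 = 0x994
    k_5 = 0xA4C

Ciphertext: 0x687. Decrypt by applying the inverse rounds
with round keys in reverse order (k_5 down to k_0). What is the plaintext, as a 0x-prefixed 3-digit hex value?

0x5DA

s_0 = ciphertext = 0x687
s_1 = InvRound(s_0, k_5) = 0x510
s_2 = InvRound(s_1, k_4) = 0x5B4
s_3 = InvRound(s_2, k_3) = 0x15A
s_4 = InvRound(s_3, k_2) = 0x9C6
s_5 = InvRound(s_4, k_1) = 0x83E
s_6 = InvRound(s_5, k_0) = 0x5DA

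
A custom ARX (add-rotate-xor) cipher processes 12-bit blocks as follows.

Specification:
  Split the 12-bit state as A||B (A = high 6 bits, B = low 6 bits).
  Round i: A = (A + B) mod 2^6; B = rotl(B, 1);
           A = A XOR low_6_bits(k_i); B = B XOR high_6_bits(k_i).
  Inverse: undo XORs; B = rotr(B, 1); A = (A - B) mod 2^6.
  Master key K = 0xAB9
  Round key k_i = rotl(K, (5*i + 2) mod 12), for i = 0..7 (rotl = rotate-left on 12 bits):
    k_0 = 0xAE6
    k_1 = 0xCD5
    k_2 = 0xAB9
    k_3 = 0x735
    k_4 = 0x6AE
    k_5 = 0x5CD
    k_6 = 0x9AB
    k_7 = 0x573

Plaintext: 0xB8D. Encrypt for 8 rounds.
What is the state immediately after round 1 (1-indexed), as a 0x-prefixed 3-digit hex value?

s_0 = plaintext = 0xB8D
s_1 = Round(s_0, k_0) = 0x771
s_2 = Round(s_1, k_1) = 0x6D0
s_3 = Round(s_2, k_2) = 0x48A
s_4 = Round(s_3, k_3) = 0xA48
s_5 = Round(s_4, k_4) = 0x7CA
s_6 = Round(s_5, k_5) = 0x903
s_7 = Round(s_6, k_6) = 0x320
s_8 = Round(s_7, k_7) = 0x7D4

0x771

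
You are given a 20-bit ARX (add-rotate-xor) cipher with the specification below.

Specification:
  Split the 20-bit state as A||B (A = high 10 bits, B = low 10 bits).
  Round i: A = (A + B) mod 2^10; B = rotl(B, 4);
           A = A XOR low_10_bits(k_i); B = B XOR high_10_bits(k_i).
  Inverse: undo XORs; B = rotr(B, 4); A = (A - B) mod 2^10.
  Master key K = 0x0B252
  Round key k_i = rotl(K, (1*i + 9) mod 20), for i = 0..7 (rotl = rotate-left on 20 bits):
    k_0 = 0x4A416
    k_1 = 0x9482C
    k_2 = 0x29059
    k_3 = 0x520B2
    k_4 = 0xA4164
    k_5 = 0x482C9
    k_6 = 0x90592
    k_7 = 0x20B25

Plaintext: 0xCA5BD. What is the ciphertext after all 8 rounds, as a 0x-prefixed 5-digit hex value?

0xA3EB7

s_0 = plaintext = 0xCA5BD
s_1 = Round(s_0, k_0) = 0x3C2FF
s_2 = Round(s_1, k_1) = 0xF0DA9
s_3 = Round(s_2, k_2) = 0x4D632
s_4 = Round(s_3, k_3) = 0xF5660
s_5 = Round(s_4, k_4) = 0xD4499
s_6 = Round(s_5, k_5) = 0x48CB2
s_7 = Round(s_6, k_6) = 0x11D63
s_8 = Round(s_7, k_7) = 0xA3EB7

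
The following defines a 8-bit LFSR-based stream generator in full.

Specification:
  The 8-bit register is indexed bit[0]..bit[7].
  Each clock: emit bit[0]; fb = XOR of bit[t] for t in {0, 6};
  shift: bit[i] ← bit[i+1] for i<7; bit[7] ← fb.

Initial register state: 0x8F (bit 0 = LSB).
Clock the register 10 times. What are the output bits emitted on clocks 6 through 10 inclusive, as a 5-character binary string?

reg_0 = 0x8F
clock 1: out=1, reg = 0xC7
clock 2: out=1, reg = 0x63
clock 3: out=1, reg = 0x31
clock 4: out=1, reg = 0x98
clock 5: out=0, reg = 0x4C
clock 6: out=0, reg = 0xA6
clock 7: out=0, reg = 0x53
clock 8: out=1, reg = 0x29
clock 9: out=1, reg = 0x94
clock 10: out=0, reg = 0x4A

00110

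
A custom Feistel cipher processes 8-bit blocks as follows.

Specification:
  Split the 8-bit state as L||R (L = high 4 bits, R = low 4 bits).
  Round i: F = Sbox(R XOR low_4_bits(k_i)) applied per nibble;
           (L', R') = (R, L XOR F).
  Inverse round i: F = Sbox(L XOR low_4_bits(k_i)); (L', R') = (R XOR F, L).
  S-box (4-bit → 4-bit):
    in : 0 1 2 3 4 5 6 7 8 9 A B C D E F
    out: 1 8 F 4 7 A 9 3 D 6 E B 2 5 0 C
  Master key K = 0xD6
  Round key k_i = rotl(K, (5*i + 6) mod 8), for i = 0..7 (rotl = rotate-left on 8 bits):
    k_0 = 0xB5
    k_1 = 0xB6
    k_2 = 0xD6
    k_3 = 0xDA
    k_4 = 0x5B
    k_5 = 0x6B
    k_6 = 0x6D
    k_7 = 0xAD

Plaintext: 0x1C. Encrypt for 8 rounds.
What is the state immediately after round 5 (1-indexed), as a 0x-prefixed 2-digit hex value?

0xB9

s_0 = plaintext = 0x1C
s_1 = Round(s_0, k_0) = 0xC7
s_2 = Round(s_1, k_1) = 0x74
s_3 = Round(s_2, k_2) = 0x48
s_4 = Round(s_3, k_3) = 0x8B
s_5 = Round(s_4, k_4) = 0xB9
s_6 = Round(s_5, k_5) = 0x94
s_7 = Round(s_6, k_6) = 0x4F
s_8 = Round(s_7, k_7) = 0xFB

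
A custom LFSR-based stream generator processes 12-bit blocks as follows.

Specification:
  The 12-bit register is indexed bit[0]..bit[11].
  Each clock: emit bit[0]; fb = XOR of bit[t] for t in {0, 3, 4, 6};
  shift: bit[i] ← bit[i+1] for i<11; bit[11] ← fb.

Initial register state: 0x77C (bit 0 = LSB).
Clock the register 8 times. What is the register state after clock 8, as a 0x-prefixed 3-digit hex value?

reg_0 = 0x77C
clock 1: out=0, reg = 0xBBE
clock 2: out=0, reg = 0x5DF
clock 3: out=1, reg = 0x2EF
clock 4: out=1, reg = 0x977
clock 5: out=1, reg = 0xCBB
clock 6: out=1, reg = 0xE5D
clock 7: out=1, reg = 0x72E
clock 8: out=0, reg = 0xB97

0xB97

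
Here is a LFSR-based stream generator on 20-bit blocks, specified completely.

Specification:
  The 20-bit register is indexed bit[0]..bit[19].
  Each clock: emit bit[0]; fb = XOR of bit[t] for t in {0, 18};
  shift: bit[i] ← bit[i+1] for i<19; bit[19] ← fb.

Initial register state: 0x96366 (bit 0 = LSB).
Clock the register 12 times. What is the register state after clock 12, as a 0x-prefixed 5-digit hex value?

reg_0 = 0x96366
clock 1: out=0, reg = 0x4B1B3
clock 2: out=1, reg = 0x258D9
clock 3: out=1, reg = 0x92C6C
clock 4: out=0, reg = 0x49636
clock 5: out=0, reg = 0xA4B1B
clock 6: out=1, reg = 0xD258D
clock 7: out=1, reg = 0x692C6
clock 8: out=0, reg = 0xB4963
clock 9: out=1, reg = 0xDA4B1
clock 10: out=1, reg = 0x6D258
clock 11: out=0, reg = 0xB692C
clock 12: out=0, reg = 0x5B496

0x5B496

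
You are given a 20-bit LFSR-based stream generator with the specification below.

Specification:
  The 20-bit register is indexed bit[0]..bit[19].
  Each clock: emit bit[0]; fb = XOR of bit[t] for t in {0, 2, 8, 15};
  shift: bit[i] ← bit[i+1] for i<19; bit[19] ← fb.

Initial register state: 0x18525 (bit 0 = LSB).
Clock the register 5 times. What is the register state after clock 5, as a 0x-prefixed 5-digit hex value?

0x50C29

reg_0 = 0x18525
clock 1: out=1, reg = 0x0C292
clock 2: out=0, reg = 0x86149
clock 3: out=1, reg = 0x430A4
clock 4: out=0, reg = 0xA1852
clock 5: out=0, reg = 0x50C29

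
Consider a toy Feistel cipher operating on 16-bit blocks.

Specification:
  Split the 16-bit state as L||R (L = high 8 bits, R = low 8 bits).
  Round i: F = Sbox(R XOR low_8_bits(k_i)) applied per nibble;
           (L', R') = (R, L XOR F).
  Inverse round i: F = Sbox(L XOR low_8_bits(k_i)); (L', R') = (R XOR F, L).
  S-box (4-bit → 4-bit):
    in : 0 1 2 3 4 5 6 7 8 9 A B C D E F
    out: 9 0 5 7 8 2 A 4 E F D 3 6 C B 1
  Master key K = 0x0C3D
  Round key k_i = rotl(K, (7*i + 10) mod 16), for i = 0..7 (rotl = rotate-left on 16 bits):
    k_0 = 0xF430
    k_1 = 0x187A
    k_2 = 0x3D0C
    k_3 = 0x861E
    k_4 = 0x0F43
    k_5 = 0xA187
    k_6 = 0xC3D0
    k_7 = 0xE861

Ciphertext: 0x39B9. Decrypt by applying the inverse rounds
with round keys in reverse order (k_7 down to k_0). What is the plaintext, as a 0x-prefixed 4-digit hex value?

s_0 = ciphertext = 0x39B9
s_1 = InvRound(s_0, k_7) = 0x9739
s_2 = InvRound(s_1, k_6) = 0xBD97
s_3 = InvRound(s_2, k_5) = 0xEABD
s_4 = InvRound(s_3, k_4) = 0x62EA
s_5 = InvRound(s_4, k_3) = 0xAC62
s_6 = InvRound(s_5, k_2) = 0xBBAC
s_7 = InvRound(s_6, k_1) = 0xCCBB
s_8 = InvRound(s_7, k_0) = 0xADCC

0xADCC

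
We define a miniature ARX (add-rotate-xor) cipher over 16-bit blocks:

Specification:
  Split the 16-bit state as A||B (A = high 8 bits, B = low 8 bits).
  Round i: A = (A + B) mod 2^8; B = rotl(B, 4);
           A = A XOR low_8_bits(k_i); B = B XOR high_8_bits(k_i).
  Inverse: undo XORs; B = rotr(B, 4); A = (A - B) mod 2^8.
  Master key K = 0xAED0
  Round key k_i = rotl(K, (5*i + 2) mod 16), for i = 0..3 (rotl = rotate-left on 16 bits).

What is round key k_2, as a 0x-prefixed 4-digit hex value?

0x0AED

K = 0xAED0
k_0 = rotl(K, (5*0+2) mod 16) = rotl(K, 2) = 0xBB42
k_1 = rotl(K, (5*1+2) mod 16) = rotl(K, 7) = 0x6857
k_2 = rotl(K, (5*2+2) mod 16) = rotl(K, 12) = 0x0AED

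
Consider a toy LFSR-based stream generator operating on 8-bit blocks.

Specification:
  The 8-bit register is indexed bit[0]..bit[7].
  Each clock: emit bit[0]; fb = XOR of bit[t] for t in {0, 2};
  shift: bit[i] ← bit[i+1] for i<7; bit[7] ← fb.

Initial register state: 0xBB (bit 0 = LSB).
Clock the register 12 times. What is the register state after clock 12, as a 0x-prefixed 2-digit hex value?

reg_0 = 0xBB
clock 1: out=1, reg = 0xDD
clock 2: out=1, reg = 0x6E
clock 3: out=0, reg = 0xB7
clock 4: out=1, reg = 0x5B
clock 5: out=1, reg = 0xAD
clock 6: out=1, reg = 0x56
clock 7: out=0, reg = 0xAB
clock 8: out=1, reg = 0xD5
clock 9: out=1, reg = 0x6A
clock 10: out=0, reg = 0x35
clock 11: out=1, reg = 0x1A
clock 12: out=0, reg = 0x0D

0x0D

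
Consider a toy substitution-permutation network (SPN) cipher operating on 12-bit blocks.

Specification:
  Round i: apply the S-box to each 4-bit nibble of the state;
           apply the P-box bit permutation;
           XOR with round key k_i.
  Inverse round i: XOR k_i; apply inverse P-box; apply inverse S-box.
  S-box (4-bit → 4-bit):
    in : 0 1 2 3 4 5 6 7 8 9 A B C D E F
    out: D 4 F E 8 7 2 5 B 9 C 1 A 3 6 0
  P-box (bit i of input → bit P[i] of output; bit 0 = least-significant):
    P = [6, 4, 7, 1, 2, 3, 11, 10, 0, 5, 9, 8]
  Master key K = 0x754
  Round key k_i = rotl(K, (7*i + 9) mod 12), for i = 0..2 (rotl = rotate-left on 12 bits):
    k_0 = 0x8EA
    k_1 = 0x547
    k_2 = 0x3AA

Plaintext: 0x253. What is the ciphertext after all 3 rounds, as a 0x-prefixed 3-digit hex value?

0x1CE

s_0 = plaintext = 0x253
s_1 = Round(s_0, k_0) = 0x355
s_2 = Round(s_1, k_1) = 0xEBB
s_3 = Round(s_2, k_2) = 0x1CE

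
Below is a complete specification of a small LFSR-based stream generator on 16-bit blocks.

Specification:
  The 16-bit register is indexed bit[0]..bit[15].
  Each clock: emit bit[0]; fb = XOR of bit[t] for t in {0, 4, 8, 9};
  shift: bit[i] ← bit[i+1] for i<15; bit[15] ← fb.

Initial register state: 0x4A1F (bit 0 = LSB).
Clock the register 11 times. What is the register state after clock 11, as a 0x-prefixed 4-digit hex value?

0xEA29

reg_0 = 0x4A1F
clock 1: out=1, reg = 0xA50F
clock 2: out=1, reg = 0x5287
clock 3: out=1, reg = 0x2943
clock 4: out=1, reg = 0x14A1
clock 5: out=1, reg = 0x8A50
clock 6: out=0, reg = 0x4528
clock 7: out=0, reg = 0xA294
clock 8: out=0, reg = 0x514A
clock 9: out=0, reg = 0xA8A5
clock 10: out=1, reg = 0xD452
clock 11: out=0, reg = 0xEA29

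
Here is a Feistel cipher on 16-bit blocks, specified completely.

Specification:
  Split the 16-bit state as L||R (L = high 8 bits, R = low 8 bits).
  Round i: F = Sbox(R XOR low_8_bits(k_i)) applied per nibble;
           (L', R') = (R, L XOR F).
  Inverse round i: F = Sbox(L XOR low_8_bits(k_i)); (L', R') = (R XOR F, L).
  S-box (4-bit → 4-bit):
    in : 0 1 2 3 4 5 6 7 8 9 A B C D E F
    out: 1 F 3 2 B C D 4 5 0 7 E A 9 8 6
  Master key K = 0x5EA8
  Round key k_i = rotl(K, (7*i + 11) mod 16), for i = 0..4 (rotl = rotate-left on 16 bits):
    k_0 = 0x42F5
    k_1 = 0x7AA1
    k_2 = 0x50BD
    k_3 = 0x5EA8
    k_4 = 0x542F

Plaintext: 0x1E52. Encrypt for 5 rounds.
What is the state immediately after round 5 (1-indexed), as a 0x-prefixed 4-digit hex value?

s_0 = plaintext = 0x1E52
s_1 = Round(s_0, k_0) = 0x526A
s_2 = Round(s_1, k_1) = 0x6AFC
s_3 = Round(s_2, k_2) = 0xFCD5
s_4 = Round(s_3, k_3) = 0xD5B5
s_5 = Round(s_4, k_4) = 0xB5D2

0xB5D2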